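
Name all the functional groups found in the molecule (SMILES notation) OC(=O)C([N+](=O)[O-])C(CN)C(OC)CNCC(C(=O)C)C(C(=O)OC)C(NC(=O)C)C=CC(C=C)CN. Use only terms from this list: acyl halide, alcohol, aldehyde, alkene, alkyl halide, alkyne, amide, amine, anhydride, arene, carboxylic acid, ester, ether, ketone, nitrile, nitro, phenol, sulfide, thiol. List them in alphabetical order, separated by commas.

–COOH: carbonyl C bonded to –OH and C → carboxylic acid (the –OH is not a separate alcohol).
–NO2 on an sp³ carbon → nitro (the N=O is not a carbonyl).
pendant –CH2NH2: N on sp³ C, no adjacent C=O → amine.
pendant –OCH3: C–O–C with sp³ C, no adjacent C=O → ether.
C–N–C with sp³ carbons and no adjacent C=O → amine (secondary).
pendant –COCH3: carbonyl C bonded to two carbons → ketone.
pendant –COOCH3: carbonyl C bonded to C and –OCH3 → ester.
pendant –NHC(=O)CH3: N bonded to a carbonyl → amide (not amine).
C=C double bond → alkene.
pendant –CH=CH2: C=C double bond → alkene.
–NH2 on an sp³ carbon with no adjacent C=O → amine.

alkene, amide, amine, carboxylic acid, ester, ether, ketone, nitro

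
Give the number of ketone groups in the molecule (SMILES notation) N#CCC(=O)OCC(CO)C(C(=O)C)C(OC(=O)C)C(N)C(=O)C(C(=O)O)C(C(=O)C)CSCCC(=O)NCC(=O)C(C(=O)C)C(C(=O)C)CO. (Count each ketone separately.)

N≡C–: carbon triple-bonded to nitrogen → nitrile.
–C(=O)–O–C with C on the carbonyl side → ester.
pendant –CH2OH on an sp³ backbone C → alcohol.
pendant –COCH3: carbonyl C bonded to two carbons → ketone.
pendant –OC(=O)CH3: an acyloxy group → ester.
–NH2 on an sp³ carbon with no adjacent C=O → amine.
–C(=O)– with carbon on both sides → ketone.
pendant –COOH: carbonyl C bonded to C and –OH → carboxylic acid.
pendant –COCH3: carbonyl C bonded to two carbons → ketone.
C–S–C linkage → sulfide (thioether).
–C(=O)–N– linkage → amide (the N is not an amine).
–C(=O)– with carbon on both sides → ketone.
pendant –COCH3: carbonyl C bonded to two carbons → ketone.
pendant –COCH3: carbonyl C bonded to two carbons → ketone.
–OH on an sp³ carbon → alcohol.
Ketone appears at: CH(COCH3), CO, CH(COCH3), CO, CH(COCH3), CH(COCH3) → 6.

6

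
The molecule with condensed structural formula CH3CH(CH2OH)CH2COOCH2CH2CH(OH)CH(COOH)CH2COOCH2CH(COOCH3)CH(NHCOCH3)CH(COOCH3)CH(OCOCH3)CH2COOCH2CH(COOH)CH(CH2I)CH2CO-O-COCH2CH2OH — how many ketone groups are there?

0

Reading the structure from left to right:
  CH(CH2OH): pendant –CH2OH on an sp³ backbone C → alcohol.
  CH2COOCH2: –C(=O)–O–C with C on the carbonyl side → ester.
  CH(OH): –OH on an sp³ carbon → alcohol (secondary).
  CH(COOH): pendant –COOH: carbonyl C bonded to C and –OH → carboxylic acid.
  CH2COOCH2: –C(=O)–O–C with C on the carbonyl side → ester.
  CH(COOCH3): pendant –COOCH3: carbonyl C bonded to C and –OCH3 → ester.
  CH(NHCOCH3): pendant –NHC(=O)CH3: N bonded to a carbonyl → amide (not amine).
  CH(COOCH3): pendant –COOCH3: carbonyl C bonded to C and –OCH3 → ester.
  CH(OCOCH3): pendant –OC(=O)CH3: an acyloxy group → ester.
  CH2COOCH2: –C(=O)–O–C with C on the carbonyl side → ester.
  CH(COOH): pendant –COOH: carbonyl C bonded to C and –OH → carboxylic acid.
  CH(CH2I): pendant –CH2X: halogen on sp³ carbon → alkyl halide.
  CH2CO-O-COCH2: two acyl groups sharing one oxygen, –C(=O)–O–C(=O)– → anhydride.
  CH2OH: –OH on an sp³ carbon → alcohol.
No segment is a ketone: CH2COOCH2 is ester, not ketone; CH(COOH) is carboxylic acid, not ketone; CH2COOCH2 is ester, not ketone. → 0.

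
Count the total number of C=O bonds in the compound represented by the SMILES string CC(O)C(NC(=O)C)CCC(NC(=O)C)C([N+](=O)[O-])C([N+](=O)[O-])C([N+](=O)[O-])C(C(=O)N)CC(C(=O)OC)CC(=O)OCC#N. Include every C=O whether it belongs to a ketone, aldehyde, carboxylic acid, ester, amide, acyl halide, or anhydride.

5

CH(NHCOCH3): amide, 1 C=O (running total 1).
CH(NHCOCH3): amide, 1 C=O (running total 2).
CH(CONH2): amide, 1 C=O (running total 3).
CH(COOCH3): ester, 1 C=O (running total 4).
CH2COOCH2: ester, 1 C=O (running total 5).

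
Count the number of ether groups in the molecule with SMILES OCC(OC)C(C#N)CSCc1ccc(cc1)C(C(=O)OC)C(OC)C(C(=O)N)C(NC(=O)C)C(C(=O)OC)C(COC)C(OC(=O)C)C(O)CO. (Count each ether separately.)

3

HO– on an sp³ carbon → alcohol.
pendant –OCH3: C–O–C with sp³ C, no adjacent C=O → ether.
pendant –C≡N: nitrile.
C–S–C linkage → sulfide (thioether).
para-disubstituted benzene ring → arene.
pendant –COOCH3: carbonyl C bonded to C and –OCH3 → ester.
pendant –OCH3: C–O–C with sp³ C, no adjacent C=O → ether.
pendant –CONH2: carbonyl C bonded to C and N → amide.
pendant –NHC(=O)CH3: N bonded to a carbonyl → amide (not amine).
pendant –COOCH3: carbonyl C bonded to C and –OCH3 → ester.
pendant –CH2OCH3: C–O–C linkage → ether.
pendant –OC(=O)CH3: an acyloxy group → ester.
–OH on an sp³ carbon → alcohol (secondary).
–OH on an sp³ carbon → alcohol.
Ether appears at: CH(OCH3), CH(OCH3), CH(CH2OCH3) → 3.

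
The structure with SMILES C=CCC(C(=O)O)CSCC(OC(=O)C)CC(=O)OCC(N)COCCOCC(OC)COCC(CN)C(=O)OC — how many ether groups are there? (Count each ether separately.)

4

C=C double bond → alkene.
pendant –COOH: carbonyl C bonded to C and –OH → carboxylic acid.
C–S–C linkage → sulfide (thioether).
pendant –OC(=O)CH3: an acyloxy group → ester.
–C(=O)–O–C with C on the carbonyl side → ester.
–NH2 on an sp³ carbon with no adjacent C=O → amine.
C–O–C with sp³ carbons on both sides and no adjacent C=O → ether.
C–O–C with sp³ carbons on both sides and no adjacent C=O → ether.
pendant –OCH3: C–O–C with sp³ C, no adjacent C=O → ether.
C–O–C with sp³ carbons on both sides and no adjacent C=O → ether.
pendant –CH2NH2: N on sp³ C, no adjacent C=O → amine.
–C(=O)OCH3: carbonyl C bonded to C and to –OCH3 → ester (not ketone + ether).
Ether appears at: CH2OCH2, CH2OCH2, CH(OCH3), CH2OCH2 → 4.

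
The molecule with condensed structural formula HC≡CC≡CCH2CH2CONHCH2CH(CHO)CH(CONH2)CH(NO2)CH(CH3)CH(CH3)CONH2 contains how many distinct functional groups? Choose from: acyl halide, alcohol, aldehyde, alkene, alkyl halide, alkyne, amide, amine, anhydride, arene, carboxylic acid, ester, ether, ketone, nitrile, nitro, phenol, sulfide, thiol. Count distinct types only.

Reading the structure from left to right:
  HC≡C: C≡C triple bond → alkyne.
  C≡C: C≡C triple bond → alkyne.
  CH2CONHCH2: –C(=O)–N– linkage → amide (the N is not an amine).
  CH(CHO): pendant –CHO: carbonyl C bonded to C and H → aldehyde.
  CH(CONH2): pendant –CONH2: carbonyl C bonded to C and N → amide.
  CH(NO2): –NO2 on an sp³ carbon → nitro (the N=O is not a carbonyl).
  CONH2: –C(=O)NH2: carbonyl C bonded to C and to N → amide (the N is not a separate amine).
Distinct types present: aldehyde, alkyne, amide, nitro.

4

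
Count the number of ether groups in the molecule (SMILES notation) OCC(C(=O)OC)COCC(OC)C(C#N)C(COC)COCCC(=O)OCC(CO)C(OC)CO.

5

Taking each segment in turn:
  HOCH2: HO– on an sp³ carbon → alcohol.
  CH(COOCH3): pendant –COOCH3: carbonyl C bonded to C and –OCH3 → ester.
  CH2OCH2: C–O–C with sp³ carbons on both sides and no adjacent C=O → ether.
  CH(OCH3): pendant –OCH3: C–O–C with sp³ C, no adjacent C=O → ether.
  CH(CN): pendant –C≡N: nitrile.
  CH(CH2OCH3): pendant –CH2OCH3: C–O–C linkage → ether.
  CH2OCH2: C–O–C with sp³ carbons on both sides and no adjacent C=O → ether.
  CH2COOCH2: –C(=O)–O–C with C on the carbonyl side → ester.
  CH(CH2OH): pendant –CH2OH on an sp³ backbone C → alcohol.
  CH(OCH3): pendant –OCH3: C–O–C with sp³ C, no adjacent C=O → ether.
  CH2OH: –OH on an sp³ carbon → alcohol.
Ether appears at: CH2OCH2, CH(OCH3), CH(CH2OCH3), CH2OCH2, CH(OCH3) → 5.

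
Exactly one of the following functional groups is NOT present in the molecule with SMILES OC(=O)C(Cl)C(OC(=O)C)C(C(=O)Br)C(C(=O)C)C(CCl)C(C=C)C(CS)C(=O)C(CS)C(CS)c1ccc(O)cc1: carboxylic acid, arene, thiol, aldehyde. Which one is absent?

aldehyde

thiol: present (CH(CH2SH) — pendant –CH2SH → thiol).
carboxylic acid: present (HOOC — –COOH: carbonyl C bonded to –OH and C → carboxylic acid (the –OH is not a separate alcohol)).
arene: present (C6H4OH — –OH attached directly to an aromatic ring → phenol (not alcohol); the ring itself is an arene).
aldehyde: absent. In each of CH(COCH3) and CO, the carbonyl carbon is bonded to two carbons, so it is a ketone, not an aldehyde. In HOOC, the carbonyl carbon bears –OH, not –H, so it is a carboxylic acid.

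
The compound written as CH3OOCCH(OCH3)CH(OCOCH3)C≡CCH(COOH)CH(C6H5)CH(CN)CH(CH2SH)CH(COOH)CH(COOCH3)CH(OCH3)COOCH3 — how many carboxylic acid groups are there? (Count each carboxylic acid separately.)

Reading the structure from left to right:
  CH3OOC: CH3O–C(=O)–: carbonyl C bonded to C and to –OCH3 → ester (not ketone + ether).
  CH(OCH3): pendant –OCH3: C–O–C with sp³ C, no adjacent C=O → ether.
  CH(OCOCH3): pendant –OC(=O)CH3: an acyloxy group → ester.
  C≡C: C≡C triple bond → alkyne.
  CH(COOH): pendant –COOH: carbonyl C bonded to C and –OH → carboxylic acid.
  CH(C6H5): pendant –C6H5: benzene ring → arene.
  CH(CN): pendant –C≡N: nitrile.
  CH(CH2SH): pendant –CH2SH → thiol.
  CH(COOH): pendant –COOH: carbonyl C bonded to C and –OH → carboxylic acid.
  CH(COOCH3): pendant –COOCH3: carbonyl C bonded to C and –OCH3 → ester.
  CH(OCH3): pendant –OCH3: C–O–C with sp³ C, no adjacent C=O → ether.
  COOCH3: –C(=O)OCH3: carbonyl C bonded to C and to –OCH3 → ester (not ketone + ether).
Carboxylic acid appears at: CH(COOH), CH(COOH) → 2.

2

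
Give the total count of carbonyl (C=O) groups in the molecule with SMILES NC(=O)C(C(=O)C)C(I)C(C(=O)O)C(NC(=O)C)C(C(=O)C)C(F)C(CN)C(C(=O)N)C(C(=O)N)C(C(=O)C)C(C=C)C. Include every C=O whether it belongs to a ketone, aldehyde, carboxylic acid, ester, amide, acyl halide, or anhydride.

8

H2NCO: amide, 1 C=O (running total 1).
CH(COCH3): ketone, 1 C=O (running total 2).
CH(COOH): carboxylic acid, 1 C=O (running total 3).
CH(NHCOCH3): amide, 1 C=O (running total 4).
CH(COCH3): ketone, 1 C=O (running total 5).
CH(CONH2): amide, 1 C=O (running total 6).
CH(CONH2): amide, 1 C=O (running total 7).
CH(COCH3): ketone, 1 C=O (running total 8).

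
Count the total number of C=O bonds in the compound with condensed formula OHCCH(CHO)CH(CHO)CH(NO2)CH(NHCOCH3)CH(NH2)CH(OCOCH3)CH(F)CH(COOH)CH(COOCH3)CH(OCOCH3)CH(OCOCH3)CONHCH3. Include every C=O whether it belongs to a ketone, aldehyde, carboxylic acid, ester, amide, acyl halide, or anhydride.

10

OHC: aldehyde, 1 C=O (running total 1).
CH(CHO): aldehyde, 1 C=O (running total 2).
CH(CHO): aldehyde, 1 C=O (running total 3).
CH(NHCOCH3): amide, 1 C=O (running total 4).
CH(OCOCH3): ester, 1 C=O (running total 5).
CH(COOH): carboxylic acid, 1 C=O (running total 6).
CH(COOCH3): ester, 1 C=O (running total 7).
CH(OCOCH3): ester, 1 C=O (running total 8).
CH(OCOCH3): ester, 1 C=O (running total 9).
CONHCH3: amide, 1 C=O (running total 10).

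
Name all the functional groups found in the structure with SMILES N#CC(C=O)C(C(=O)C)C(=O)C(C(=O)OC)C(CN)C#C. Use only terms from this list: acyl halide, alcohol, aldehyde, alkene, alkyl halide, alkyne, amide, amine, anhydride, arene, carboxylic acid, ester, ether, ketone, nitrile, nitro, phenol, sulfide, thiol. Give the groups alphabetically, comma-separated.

Reading the structure from left to right:
  N≡C: N≡C–: carbon triple-bonded to nitrogen → nitrile.
  CH(CHO): pendant –CHO: carbonyl C bonded to C and H → aldehyde.
  CH(COCH3): pendant –COCH3: carbonyl C bonded to two carbons → ketone.
  CO: –C(=O)– with carbon on both sides → ketone.
  CH(COOCH3): pendant –COOCH3: carbonyl C bonded to C and –OCH3 → ester.
  CH(CH2NH2): pendant –CH2NH2: N on sp³ C, no adjacent C=O → amine.
  C≡CH: C≡C triple bond → alkyne.

aldehyde, alkyne, amine, ester, ketone, nitrile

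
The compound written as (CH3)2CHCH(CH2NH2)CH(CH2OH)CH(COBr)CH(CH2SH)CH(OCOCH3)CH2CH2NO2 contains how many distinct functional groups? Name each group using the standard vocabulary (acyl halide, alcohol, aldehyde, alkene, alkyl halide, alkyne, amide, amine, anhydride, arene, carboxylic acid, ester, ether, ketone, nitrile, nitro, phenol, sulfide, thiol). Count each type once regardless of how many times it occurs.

6

pendant –CH2NH2: N on sp³ C, no adjacent C=O → amine.
pendant –CH2OH on an sp³ backbone C → alcohol.
pendant –C(=O)X: carbonyl C bonded to C and halogen → acyl halide.
pendant –CH2SH → thiol.
pendant –OC(=O)CH3: an acyloxy group → ester.
–NO2 on carbon → nitro group.
Distinct types present: acyl halide, alcohol, amine, ester, nitro, thiol.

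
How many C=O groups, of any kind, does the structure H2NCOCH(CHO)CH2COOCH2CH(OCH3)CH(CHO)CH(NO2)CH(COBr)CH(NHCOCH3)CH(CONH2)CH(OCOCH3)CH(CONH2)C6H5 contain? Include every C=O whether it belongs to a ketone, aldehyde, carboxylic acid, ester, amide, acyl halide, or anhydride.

H2NCO: amide, 1 C=O (running total 1).
CH(CHO): aldehyde, 1 C=O (running total 2).
CH2COOCH2: ester, 1 C=O (running total 3).
CH(CHO): aldehyde, 1 C=O (running total 4).
CH(COBr): acyl halide, 1 C=O (running total 5).
CH(NHCOCH3): amide, 1 C=O (running total 6).
CH(CONH2): amide, 1 C=O (running total 7).
CH(OCOCH3): ester, 1 C=O (running total 8).
CH(CONH2): amide, 1 C=O (running total 9).

9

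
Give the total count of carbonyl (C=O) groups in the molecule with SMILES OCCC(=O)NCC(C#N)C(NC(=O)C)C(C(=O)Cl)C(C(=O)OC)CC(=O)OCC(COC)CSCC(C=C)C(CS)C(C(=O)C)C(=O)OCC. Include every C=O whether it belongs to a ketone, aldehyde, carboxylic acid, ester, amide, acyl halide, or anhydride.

CH2CONHCH2: amide, 1 C=O (running total 1).
CH(NHCOCH3): amide, 1 C=O (running total 2).
CH(COCl): acyl halide, 1 C=O (running total 3).
CH(COOCH3): ester, 1 C=O (running total 4).
CH2COOCH2: ester, 1 C=O (running total 5).
CH(COCH3): ketone, 1 C=O (running total 6).
COOCH2CH3: ester, 1 C=O (running total 7).

7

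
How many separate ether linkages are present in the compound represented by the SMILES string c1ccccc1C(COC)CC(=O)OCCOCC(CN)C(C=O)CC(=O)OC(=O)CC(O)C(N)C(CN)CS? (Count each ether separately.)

2

Reading the structure from left to right:
  C6H5: C6H5– phenyl ring → arene.
  CH(CH2OCH3): pendant –CH2OCH3: C–O–C linkage → ether.
  CH2COOCH2: –C(=O)–O–C with C on the carbonyl side → ester.
  CH2OCH2: C–O–C with sp³ carbons on both sides and no adjacent C=O → ether.
  CH(CH2NH2): pendant –CH2NH2: N on sp³ C, no adjacent C=O → amine.
  CH(CHO): pendant –CHO: carbonyl C bonded to C and H → aldehyde.
  CH2CO-O-COCH2: two acyl groups sharing one oxygen, –C(=O)–O–C(=O)– → anhydride.
  CH(OH): –OH on an sp³ carbon → alcohol (secondary).
  CH(NH2): –NH2 on an sp³ carbon with no adjacent C=O → amine.
  CH(CH2NH2): pendant –CH2NH2: N on sp³ C, no adjacent C=O → amine.
  CH2SH: –SH on an sp³ carbon → thiol.
Ether appears at: CH(CH2OCH3), CH2OCH2 → 2.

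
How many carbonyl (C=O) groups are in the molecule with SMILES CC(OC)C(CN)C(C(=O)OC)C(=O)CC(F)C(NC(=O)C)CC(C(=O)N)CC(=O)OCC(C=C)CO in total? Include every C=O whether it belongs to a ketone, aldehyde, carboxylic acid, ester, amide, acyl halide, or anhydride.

CH(COOCH3): ester, 1 C=O (running total 1).
CO: ketone, 1 C=O (running total 2).
CH(NHCOCH3): amide, 1 C=O (running total 3).
CH(CONH2): amide, 1 C=O (running total 4).
CH2COOCH2: ester, 1 C=O (running total 5).

5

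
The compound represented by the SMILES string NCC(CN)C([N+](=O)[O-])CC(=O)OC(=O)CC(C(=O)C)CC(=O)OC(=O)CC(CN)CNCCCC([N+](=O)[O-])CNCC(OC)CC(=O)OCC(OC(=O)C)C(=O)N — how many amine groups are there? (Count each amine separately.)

5

Taking each segment in turn:
  H2NCH2: –NH2 on an sp³ carbon with no adjacent C=O → amine.
  CH(CH2NH2): pendant –CH2NH2: N on sp³ C, no adjacent C=O → amine.
  CH(NO2): –NO2 on an sp³ carbon → nitro (the N=O is not a carbonyl).
  CH2CO-O-COCH2: two acyl groups sharing one oxygen, –C(=O)–O–C(=O)– → anhydride.
  CH(COCH3): pendant –COCH3: carbonyl C bonded to two carbons → ketone.
  CH2CO-O-COCH2: two acyl groups sharing one oxygen, –C(=O)–O–C(=O)– → anhydride.
  CH(CH2NH2): pendant –CH2NH2: N on sp³ C, no adjacent C=O → amine.
  CH2NHCH2: C–N–C with sp³ carbons and no adjacent C=O → amine (secondary).
  CH(NO2): –NO2 on an sp³ carbon → nitro (the N=O is not a carbonyl).
  CH2NHCH2: C–N–C with sp³ carbons and no adjacent C=O → amine (secondary).
  CH(OCH3): pendant –OCH3: C–O–C with sp³ C, no adjacent C=O → ether.
  CH2COOCH2: –C(=O)–O–C with C on the carbonyl side → ester.
  CH(OCOCH3): pendant –OC(=O)CH3: an acyloxy group → ester.
  CONH2: –C(=O)NH2: carbonyl C bonded to C and to N → amide (the N is not a separate amine).
Amine appears at: H2NCH2, CH(CH2NH2), CH(CH2NH2), CH2NHCH2, CH2NHCH2 → 5.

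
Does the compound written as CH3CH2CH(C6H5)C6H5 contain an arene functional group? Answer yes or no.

yes

Reading the structure from left to right:
  CH(C6H5): pendant –C6H5: benzene ring → arene.
  C6H5: –C6H5 phenyl ring → arene.
The CH(C6H5) segment supplies the arene: pendant –C6H5: benzene ring → arene.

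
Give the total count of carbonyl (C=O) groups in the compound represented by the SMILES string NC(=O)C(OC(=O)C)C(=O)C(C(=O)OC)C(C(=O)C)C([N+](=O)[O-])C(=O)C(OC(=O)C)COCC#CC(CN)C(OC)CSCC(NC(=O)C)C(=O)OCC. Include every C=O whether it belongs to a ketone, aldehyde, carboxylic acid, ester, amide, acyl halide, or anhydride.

9

H2NCO: amide, 1 C=O (running total 1).
CH(OCOCH3): ester, 1 C=O (running total 2).
CO: ketone, 1 C=O (running total 3).
CH(COOCH3): ester, 1 C=O (running total 4).
CH(COCH3): ketone, 1 C=O (running total 5).
CO: ketone, 1 C=O (running total 6).
CH(OCOCH3): ester, 1 C=O (running total 7).
CH(NHCOCH3): amide, 1 C=O (running total 8).
COOCH2CH3: ester, 1 C=O (running total 9).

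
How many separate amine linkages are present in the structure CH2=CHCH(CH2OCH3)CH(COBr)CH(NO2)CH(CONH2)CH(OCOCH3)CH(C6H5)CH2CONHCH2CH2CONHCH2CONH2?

C=C double bond → alkene.
pendant –CH2OCH3: C–O–C linkage → ether.
pendant –C(=O)X: carbonyl C bonded to C and halogen → acyl halide.
–NO2 on an sp³ carbon → nitro (the N=O is not a carbonyl).
pendant –CONH2: carbonyl C bonded to C and N → amide.
pendant –OC(=O)CH3: an acyloxy group → ester.
pendant –C6H5: benzene ring → arene.
–C(=O)–N– linkage → amide (the N is not an amine).
–C(=O)–N– linkage → amide (the N is not an amine).
–C(=O)NH2: carbonyl C bonded to C and to N → amide (the N is not a separate amine).
No segment is a amine: CH(NO2) is nitro, not amine; CH(CONH2) is amide, not amine; CH2CONHCH2 is amide, not amine. → 0.

0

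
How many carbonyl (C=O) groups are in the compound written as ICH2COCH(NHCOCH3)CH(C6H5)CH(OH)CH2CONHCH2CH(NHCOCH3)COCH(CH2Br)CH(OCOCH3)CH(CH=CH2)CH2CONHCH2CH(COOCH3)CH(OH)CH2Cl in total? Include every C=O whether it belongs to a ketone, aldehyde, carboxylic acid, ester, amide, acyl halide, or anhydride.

8

CO: ketone, 1 C=O (running total 1).
CH(NHCOCH3): amide, 1 C=O (running total 2).
CH2CONHCH2: amide, 1 C=O (running total 3).
CH(NHCOCH3): amide, 1 C=O (running total 4).
CO: ketone, 1 C=O (running total 5).
CH(OCOCH3): ester, 1 C=O (running total 6).
CH2CONHCH2: amide, 1 C=O (running total 7).
CH(COOCH3): ester, 1 C=O (running total 8).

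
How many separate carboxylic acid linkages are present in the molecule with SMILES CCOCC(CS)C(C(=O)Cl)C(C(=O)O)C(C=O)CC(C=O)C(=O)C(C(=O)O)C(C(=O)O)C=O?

3

Taking each segment in turn:
  CH2OCH2: C–O–C with sp³ carbons on both sides and no adjacent C=O → ether.
  CH(CH2SH): pendant –CH2SH → thiol.
  CH(COCl): pendant –C(=O)X: carbonyl C bonded to C and halogen → acyl halide.
  CH(COOH): pendant –COOH: carbonyl C bonded to C and –OH → carboxylic acid.
  CH(CHO): pendant –CHO: carbonyl C bonded to C and H → aldehyde.
  CH(CHO): pendant –CHO: carbonyl C bonded to C and H → aldehyde.
  CO: –C(=O)– with carbon on both sides → ketone.
  CH(COOH): pendant –COOH: carbonyl C bonded to C and –OH → carboxylic acid.
  CH(COOH): pendant –COOH: carbonyl C bonded to C and –OH → carboxylic acid.
  CHO: terminal –CHO: carbonyl C bonded to H and C → aldehyde.
Carboxylic acid appears at: CH(COOH), CH(COOH), CH(COOH) → 3.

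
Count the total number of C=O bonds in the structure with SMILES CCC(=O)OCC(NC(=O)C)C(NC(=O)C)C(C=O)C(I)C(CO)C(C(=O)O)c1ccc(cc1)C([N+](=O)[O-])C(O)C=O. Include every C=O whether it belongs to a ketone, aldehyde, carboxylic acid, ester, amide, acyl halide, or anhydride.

CH2COOCH2: ester, 1 C=O (running total 1).
CH(NHCOCH3): amide, 1 C=O (running total 2).
CH(NHCOCH3): amide, 1 C=O (running total 3).
CH(CHO): aldehyde, 1 C=O (running total 4).
CH(COOH): carboxylic acid, 1 C=O (running total 5).
CHO: aldehyde, 1 C=O (running total 6).

6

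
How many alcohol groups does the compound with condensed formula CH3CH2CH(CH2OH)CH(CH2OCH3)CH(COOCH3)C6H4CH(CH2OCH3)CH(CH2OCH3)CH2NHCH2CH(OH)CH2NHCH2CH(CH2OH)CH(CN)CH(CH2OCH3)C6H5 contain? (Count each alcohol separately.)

3

Reading the structure from left to right:
  CH(CH2OH): pendant –CH2OH on an sp³ backbone C → alcohol.
  CH(CH2OCH3): pendant –CH2OCH3: C–O–C linkage → ether.
  CH(COOCH3): pendant –COOCH3: carbonyl C bonded to C and –OCH3 → ester.
  C6H4: para-disubstituted benzene ring → arene.
  CH(CH2OCH3): pendant –CH2OCH3: C–O–C linkage → ether.
  CH(CH2OCH3): pendant –CH2OCH3: C–O–C linkage → ether.
  CH2NHCH2: C–N–C with sp³ carbons and no adjacent C=O → amine (secondary).
  CH(OH): –OH on an sp³ carbon → alcohol (secondary).
  CH2NHCH2: C–N–C with sp³ carbons and no adjacent C=O → amine (secondary).
  CH(CH2OH): pendant –CH2OH on an sp³ backbone C → alcohol.
  CH(CN): pendant –C≡N: nitrile.
  CH(CH2OCH3): pendant –CH2OCH3: C–O–C linkage → ether.
  C6H5: –C6H5 phenyl ring → arene.
Alcohol appears at: CH(CH2OH), CH(OH), CH(CH2OH) → 3.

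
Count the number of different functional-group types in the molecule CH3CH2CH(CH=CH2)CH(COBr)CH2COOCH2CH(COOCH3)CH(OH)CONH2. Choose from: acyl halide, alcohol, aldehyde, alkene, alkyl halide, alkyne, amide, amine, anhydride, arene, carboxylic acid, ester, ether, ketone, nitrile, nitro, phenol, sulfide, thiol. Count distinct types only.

5

pendant –CH=CH2: C=C double bond → alkene.
pendant –C(=O)X: carbonyl C bonded to C and halogen → acyl halide.
–C(=O)–O–C with C on the carbonyl side → ester.
pendant –COOCH3: carbonyl C bonded to C and –OCH3 → ester.
–OH on an sp³ carbon → alcohol (secondary).
–C(=O)NH2: carbonyl C bonded to C and to N → amide (the N is not a separate amine).
Distinct types present: acyl halide, alcohol, alkene, amide, ester.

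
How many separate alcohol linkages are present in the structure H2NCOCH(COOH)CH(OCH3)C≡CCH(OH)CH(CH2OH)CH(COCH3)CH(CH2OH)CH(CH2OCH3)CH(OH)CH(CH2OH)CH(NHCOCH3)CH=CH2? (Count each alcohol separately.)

–C(=O)NH2: carbonyl C bonded to C and to N → amide (the N is not a separate amine).
pendant –COOH: carbonyl C bonded to C and –OH → carboxylic acid.
pendant –OCH3: C–O–C with sp³ C, no adjacent C=O → ether.
C≡C triple bond → alkyne.
–OH on an sp³ carbon → alcohol (secondary).
pendant –CH2OH on an sp³ backbone C → alcohol.
pendant –COCH3: carbonyl C bonded to two carbons → ketone.
pendant –CH2OH on an sp³ backbone C → alcohol.
pendant –CH2OCH3: C–O–C linkage → ether.
–OH on an sp³ carbon → alcohol (secondary).
pendant –CH2OH on an sp³ backbone C → alcohol.
pendant –NHC(=O)CH3: N bonded to a carbonyl → amide (not amine).
C=C double bond → alkene.
Alcohol appears at: CH(OH), CH(CH2OH), CH(CH2OH), CH(OH), CH(CH2OH) → 5.

5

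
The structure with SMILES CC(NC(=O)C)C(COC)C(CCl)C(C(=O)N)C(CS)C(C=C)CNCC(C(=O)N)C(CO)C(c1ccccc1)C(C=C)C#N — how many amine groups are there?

1

pendant –NHC(=O)CH3: N bonded to a carbonyl → amide (not amine).
pendant –CH2OCH3: C–O–C linkage → ether.
pendant –CH2X: halogen on sp³ carbon → alkyl halide.
pendant –CONH2: carbonyl C bonded to C and N → amide.
pendant –CH2SH → thiol.
pendant –CH=CH2: C=C double bond → alkene.
C–N–C with sp³ carbons and no adjacent C=O → amine (secondary).
pendant –CONH2: carbonyl C bonded to C and N → amide.
pendant –CH2OH on an sp³ backbone C → alcohol.
pendant –C6H5: benzene ring → arene.
pendant –CH=CH2: C=C double bond → alkene.
–C≡N: carbon triple-bonded to nitrogen → nitrile.
Amine appears at: CH2NHCH2 → 1.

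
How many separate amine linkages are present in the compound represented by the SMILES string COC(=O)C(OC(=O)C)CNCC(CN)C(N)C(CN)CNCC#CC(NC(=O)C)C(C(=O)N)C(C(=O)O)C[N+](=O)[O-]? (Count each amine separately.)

5

Working along the chain:
  CH3OOC: CH3O–C(=O)–: carbonyl C bonded to C and to –OCH3 → ester (not ketone + ether).
  CH(OCOCH3): pendant –OC(=O)CH3: an acyloxy group → ester.
  CH2NHCH2: C–N–C with sp³ carbons and no adjacent C=O → amine (secondary).
  CH(CH2NH2): pendant –CH2NH2: N on sp³ C, no adjacent C=O → amine.
  CH(NH2): –NH2 on an sp³ carbon with no adjacent C=O → amine.
  CH(CH2NH2): pendant –CH2NH2: N on sp³ C, no adjacent C=O → amine.
  CH2NHCH2: C–N–C with sp³ carbons and no adjacent C=O → amine (secondary).
  C≡C: C≡C triple bond → alkyne.
  CH(NHCOCH3): pendant –NHC(=O)CH3: N bonded to a carbonyl → amide (not amine).
  CH(CONH2): pendant –CONH2: carbonyl C bonded to C and N → amide.
  CH(COOH): pendant –COOH: carbonyl C bonded to C and –OH → carboxylic acid.
  CH2NO2: –NO2 on carbon → nitro group.
Amine appears at: CH2NHCH2, CH(CH2NH2), CH(NH2), CH(CH2NH2), CH2NHCH2 → 5.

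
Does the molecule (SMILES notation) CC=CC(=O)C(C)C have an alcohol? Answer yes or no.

no

Working along the chain:
  CH=CH: C=C double bond → alkene.
  CO: –C(=O)– with carbon on both sides → ketone.
The groups actually present are: alkene, ketone.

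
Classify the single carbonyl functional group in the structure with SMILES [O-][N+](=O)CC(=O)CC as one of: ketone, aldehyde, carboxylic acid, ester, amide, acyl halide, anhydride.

The carbonyl is in the CO segment: –C(=O)– with carbon on both sides → ketone.

ketone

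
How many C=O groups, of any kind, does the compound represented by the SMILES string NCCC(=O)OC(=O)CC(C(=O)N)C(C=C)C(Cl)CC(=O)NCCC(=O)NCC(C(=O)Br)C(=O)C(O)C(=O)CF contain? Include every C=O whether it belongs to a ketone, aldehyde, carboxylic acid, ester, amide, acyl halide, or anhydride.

CH2CO-O-COCH2: anhydride, 2 C=O (running total 2).
CH(CONH2): amide, 1 C=O (running total 3).
CH2CONHCH2: amide, 1 C=O (running total 4).
CH2CONHCH2: amide, 1 C=O (running total 5).
CH(COBr): acyl halide, 1 C=O (running total 6).
CO: ketone, 1 C=O (running total 7).
CO: ketone, 1 C=O (running total 8).

8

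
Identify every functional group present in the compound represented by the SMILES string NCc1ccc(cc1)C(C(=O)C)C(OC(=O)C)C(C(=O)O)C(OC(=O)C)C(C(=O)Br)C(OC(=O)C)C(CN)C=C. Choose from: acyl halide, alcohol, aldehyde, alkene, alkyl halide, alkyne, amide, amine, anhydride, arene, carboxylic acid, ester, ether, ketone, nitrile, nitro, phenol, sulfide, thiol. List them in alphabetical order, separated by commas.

–NH2 on an sp³ carbon with no adjacent C=O → amine.
para-disubstituted benzene ring → arene.
pendant –COCH3: carbonyl C bonded to two carbons → ketone.
pendant –OC(=O)CH3: an acyloxy group → ester.
pendant –COOH: carbonyl C bonded to C and –OH → carboxylic acid.
pendant –OC(=O)CH3: an acyloxy group → ester.
pendant –C(=O)X: carbonyl C bonded to C and halogen → acyl halide.
pendant –OC(=O)CH3: an acyloxy group → ester.
pendant –CH2NH2: N on sp³ C, no adjacent C=O → amine.
C=C double bond → alkene.

acyl halide, alkene, amine, arene, carboxylic acid, ester, ketone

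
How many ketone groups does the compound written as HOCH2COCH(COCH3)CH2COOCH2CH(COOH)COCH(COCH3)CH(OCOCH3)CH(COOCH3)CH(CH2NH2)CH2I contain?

4

HO– on an sp³ carbon → alcohol.
–C(=O)– with carbon on both sides → ketone.
pendant –COCH3: carbonyl C bonded to two carbons → ketone.
–C(=O)–O–C with C on the carbonyl side → ester.
pendant –COOH: carbonyl C bonded to C and –OH → carboxylic acid.
–C(=O)– with carbon on both sides → ketone.
pendant –COCH3: carbonyl C bonded to two carbons → ketone.
pendant –OC(=O)CH3: an acyloxy group → ester.
pendant –COOCH3: carbonyl C bonded to C and –OCH3 → ester.
pendant –CH2NH2: N on sp³ C, no adjacent C=O → amine.
halogen on an sp³ carbon → alkyl halide.
Ketone appears at: CO, CH(COCH3), CO, CH(COCH3) → 4.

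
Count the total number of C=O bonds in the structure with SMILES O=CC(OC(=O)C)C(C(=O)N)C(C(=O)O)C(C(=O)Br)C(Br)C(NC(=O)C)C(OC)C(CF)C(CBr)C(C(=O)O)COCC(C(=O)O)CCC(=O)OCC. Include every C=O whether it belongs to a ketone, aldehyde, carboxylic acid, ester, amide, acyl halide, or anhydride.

OHC: aldehyde, 1 C=O (running total 1).
CH(OCOCH3): ester, 1 C=O (running total 2).
CH(CONH2): amide, 1 C=O (running total 3).
CH(COOH): carboxylic acid, 1 C=O (running total 4).
CH(COBr): acyl halide, 1 C=O (running total 5).
CH(NHCOCH3): amide, 1 C=O (running total 6).
CH(COOH): carboxylic acid, 1 C=O (running total 7).
CH(COOH): carboxylic acid, 1 C=O (running total 8).
COOCH2CH3: ester, 1 C=O (running total 9).

9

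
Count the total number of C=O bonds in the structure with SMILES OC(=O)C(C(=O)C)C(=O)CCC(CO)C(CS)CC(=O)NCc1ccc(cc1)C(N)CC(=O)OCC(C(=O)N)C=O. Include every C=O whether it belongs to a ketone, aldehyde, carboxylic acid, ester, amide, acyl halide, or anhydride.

7

HOOC: carboxylic acid, 1 C=O (running total 1).
CH(COCH3): ketone, 1 C=O (running total 2).
CO: ketone, 1 C=O (running total 3).
CH2CONHCH2: amide, 1 C=O (running total 4).
CH2COOCH2: ester, 1 C=O (running total 5).
CH(CONH2): amide, 1 C=O (running total 6).
CHO: aldehyde, 1 C=O (running total 7).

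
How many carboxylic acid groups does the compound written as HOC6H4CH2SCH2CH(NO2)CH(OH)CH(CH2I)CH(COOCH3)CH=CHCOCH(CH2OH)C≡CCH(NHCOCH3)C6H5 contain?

0

–OH attached directly to an aromatic ring → phenol (not alcohol); the ring itself is an arene.
C–S–C linkage → sulfide (thioether).
–NO2 on an sp³ carbon → nitro (the N=O is not a carbonyl).
–OH on an sp³ carbon → alcohol (secondary).
pendant –CH2X: halogen on sp³ carbon → alkyl halide.
pendant –COOCH3: carbonyl C bonded to C and –OCH3 → ester.
C=C double bond → alkene.
–C(=O)– with carbon on both sides → ketone.
pendant –CH2OH on an sp³ backbone C → alcohol.
C≡C triple bond → alkyne.
pendant –NHC(=O)CH3: N bonded to a carbonyl → amide (not amine).
–C6H5 phenyl ring → arene.
No segment is a carboxylic acid: CH(OH) is alcohol, not carboxylic acid; CH(COOCH3) is ester, not carboxylic acid; CH(CH2OH) is alcohol, not carboxylic acid. → 0.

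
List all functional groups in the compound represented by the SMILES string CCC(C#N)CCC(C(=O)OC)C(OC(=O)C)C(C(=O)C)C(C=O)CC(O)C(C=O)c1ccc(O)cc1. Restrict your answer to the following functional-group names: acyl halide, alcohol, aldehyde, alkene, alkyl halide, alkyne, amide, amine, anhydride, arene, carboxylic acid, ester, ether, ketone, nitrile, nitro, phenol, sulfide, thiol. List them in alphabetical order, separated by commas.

pendant –C≡N: nitrile.
pendant –COOCH3: carbonyl C bonded to C and –OCH3 → ester.
pendant –OC(=O)CH3: an acyloxy group → ester.
pendant –COCH3: carbonyl C bonded to two carbons → ketone.
pendant –CHO: carbonyl C bonded to C and H → aldehyde.
–OH on an sp³ carbon → alcohol (secondary).
pendant –CHO: carbonyl C bonded to C and H → aldehyde.
–OH attached directly to an aromatic ring → phenol (not alcohol); the ring itself is an arene.

alcohol, aldehyde, arene, ester, ketone, nitrile, phenol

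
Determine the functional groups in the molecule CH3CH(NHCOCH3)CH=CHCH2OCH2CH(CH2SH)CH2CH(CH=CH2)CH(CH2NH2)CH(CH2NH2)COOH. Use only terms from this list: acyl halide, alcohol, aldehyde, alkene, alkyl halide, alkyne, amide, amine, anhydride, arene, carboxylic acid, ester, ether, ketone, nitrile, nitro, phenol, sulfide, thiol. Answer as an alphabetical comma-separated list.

Working along the chain:
  CH(NHCOCH3): pendant –NHC(=O)CH3: N bonded to a carbonyl → amide (not amine).
  CH=CH: C=C double bond → alkene.
  CH2OCH2: C–O–C with sp³ carbons on both sides and no adjacent C=O → ether.
  CH(CH2SH): pendant –CH2SH → thiol.
  CH(CH=CH2): pendant –CH=CH2: C=C double bond → alkene.
  CH(CH2NH2): pendant –CH2NH2: N on sp³ C, no adjacent C=O → amine.
  CH(CH2NH2): pendant –CH2NH2: N on sp³ C, no adjacent C=O → amine.
  COOH: –COOH: carbonyl C bonded to –OH and C → carboxylic acid (the –OH is not a separate alcohol).

alkene, amide, amine, carboxylic acid, ether, thiol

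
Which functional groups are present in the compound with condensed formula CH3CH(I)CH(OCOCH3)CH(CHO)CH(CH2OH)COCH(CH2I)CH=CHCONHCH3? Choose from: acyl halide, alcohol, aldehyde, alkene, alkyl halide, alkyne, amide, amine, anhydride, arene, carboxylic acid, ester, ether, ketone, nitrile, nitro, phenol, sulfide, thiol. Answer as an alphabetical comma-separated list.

Working along the chain:
  CH(I): halogen on an sp³ carbon → alkyl halide.
  CH(OCOCH3): pendant –OC(=O)CH3: an acyloxy group → ester.
  CH(CHO): pendant –CHO: carbonyl C bonded to C and H → aldehyde.
  CH(CH2OH): pendant –CH2OH on an sp³ backbone C → alcohol.
  CO: –C(=O)– with carbon on both sides → ketone.
  CH(CH2I): pendant –CH2X: halogen on sp³ carbon → alkyl halide.
  CH=CH: C=C double bond → alkene.
  CONHCH3: –C(=O)NHCH3: carbonyl C bonded to C and to N → amide (the N is not an amine).

alcohol, aldehyde, alkene, alkyl halide, amide, ester, ketone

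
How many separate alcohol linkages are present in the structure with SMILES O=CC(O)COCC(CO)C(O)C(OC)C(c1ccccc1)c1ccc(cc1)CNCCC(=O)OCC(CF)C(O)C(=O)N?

4

Reading the structure from left to right:
  OHC: terminal –CHO: carbonyl C bonded to H and C → aldehyde.
  CH(OH): –OH on an sp³ carbon → alcohol (secondary).
  CH2OCH2: C–O–C with sp³ carbons on both sides and no adjacent C=O → ether.
  CH(CH2OH): pendant –CH2OH on an sp³ backbone C → alcohol.
  CH(OH): –OH on an sp³ carbon → alcohol (secondary).
  CH(OCH3): pendant –OCH3: C–O–C with sp³ C, no adjacent C=O → ether.
  CH(C6H5): pendant –C6H5: benzene ring → arene.
  C6H4: para-disubstituted benzene ring → arene.
  CH2NHCH2: C–N–C with sp³ carbons and no adjacent C=O → amine (secondary).
  CH2COOCH2: –C(=O)–O–C with C on the carbonyl side → ester.
  CH(CH2F): pendant –CH2X: halogen on sp³ carbon → alkyl halide.
  CH(OH): –OH on an sp³ carbon → alcohol (secondary).
  CONH2: –C(=O)NH2: carbonyl C bonded to C and to N → amide (the N is not a separate amine).
Alcohol appears at: CH(OH), CH(CH2OH), CH(OH), CH(OH) → 4.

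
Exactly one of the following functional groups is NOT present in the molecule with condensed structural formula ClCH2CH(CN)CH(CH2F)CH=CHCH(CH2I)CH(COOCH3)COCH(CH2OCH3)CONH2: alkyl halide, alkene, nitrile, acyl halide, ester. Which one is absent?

alkene: present (CH=CH — C=C double bond → alkene).
nitrile: present (CH(CN) — pendant –C≡N: nitrile).
alkyl halide: present (ClCH2 — halogen on an sp³ carbon → alkyl halide).
ester: present (CH(COOCH3) — pendant –COOCH3: carbonyl C bonded to C and –OCH3 → ester).
acyl halide: no segment matches this pattern.

acyl halide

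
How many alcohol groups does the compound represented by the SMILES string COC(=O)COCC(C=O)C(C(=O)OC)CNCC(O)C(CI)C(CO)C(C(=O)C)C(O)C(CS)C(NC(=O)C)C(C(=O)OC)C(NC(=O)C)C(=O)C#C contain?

3

CH3O–C(=O)–: carbonyl C bonded to C and to –OCH3 → ester (not ketone + ether).
C–O–C with sp³ carbons on both sides and no adjacent C=O → ether.
pendant –CHO: carbonyl C bonded to C and H → aldehyde.
pendant –COOCH3: carbonyl C bonded to C and –OCH3 → ester.
C–N–C with sp³ carbons and no adjacent C=O → amine (secondary).
–OH on an sp³ carbon → alcohol (secondary).
pendant –CH2X: halogen on sp³ carbon → alkyl halide.
pendant –CH2OH on an sp³ backbone C → alcohol.
pendant –COCH3: carbonyl C bonded to two carbons → ketone.
–OH on an sp³ carbon → alcohol (secondary).
pendant –CH2SH → thiol.
pendant –NHC(=O)CH3: N bonded to a carbonyl → amide (not amine).
pendant –COOCH3: carbonyl C bonded to C and –OCH3 → ester.
pendant –NHC(=O)CH3: N bonded to a carbonyl → amide (not amine).
–C(=O)– with carbon on both sides → ketone.
C≡C triple bond → alkyne.
Alcohol appears at: CH(OH), CH(CH2OH), CH(OH) → 3.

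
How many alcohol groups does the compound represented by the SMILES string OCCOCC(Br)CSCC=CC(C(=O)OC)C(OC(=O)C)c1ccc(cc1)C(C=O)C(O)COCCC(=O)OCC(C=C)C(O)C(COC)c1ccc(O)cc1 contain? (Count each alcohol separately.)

3

HO– on an sp³ carbon → alcohol.
C–O–C with sp³ carbons on both sides and no adjacent C=O → ether.
halogen on an sp³ carbon → alkyl halide.
C–S–C linkage → sulfide (thioether).
C=C double bond → alkene.
pendant –COOCH3: carbonyl C bonded to C and –OCH3 → ester.
pendant –OC(=O)CH3: an acyloxy group → ester.
para-disubstituted benzene ring → arene.
pendant –CHO: carbonyl C bonded to C and H → aldehyde.
–OH on an sp³ carbon → alcohol (secondary).
C–O–C with sp³ carbons on both sides and no adjacent C=O → ether.
–C(=O)–O–C with C on the carbonyl side → ester.
pendant –CH=CH2: C=C double bond → alkene.
–OH on an sp³ carbon → alcohol (secondary).
pendant –CH2OCH3: C–O–C linkage → ether.
–OH attached directly to an aromatic ring → phenol (not alcohol); the ring itself is an arene.
Alcohol appears at: HOCH2, CH(OH), CH(OH) → 3.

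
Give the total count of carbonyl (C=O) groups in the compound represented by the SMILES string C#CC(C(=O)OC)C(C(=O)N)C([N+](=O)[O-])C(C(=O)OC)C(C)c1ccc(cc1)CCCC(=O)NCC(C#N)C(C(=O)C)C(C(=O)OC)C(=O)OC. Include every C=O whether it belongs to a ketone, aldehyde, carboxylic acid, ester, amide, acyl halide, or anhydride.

7

CH(COOCH3): ester, 1 C=O (running total 1).
CH(CONH2): amide, 1 C=O (running total 2).
CH(COOCH3): ester, 1 C=O (running total 3).
CH2CONHCH2: amide, 1 C=O (running total 4).
CH(COCH3): ketone, 1 C=O (running total 5).
CH(COOCH3): ester, 1 C=O (running total 6).
COOCH3: ester, 1 C=O (running total 7).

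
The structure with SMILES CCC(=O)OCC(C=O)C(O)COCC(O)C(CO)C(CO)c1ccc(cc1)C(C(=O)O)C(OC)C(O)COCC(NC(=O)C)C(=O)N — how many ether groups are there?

3

Reading the structure from left to right:
  CH2COOCH2: –C(=O)–O–C with C on the carbonyl side → ester.
  CH(CHO): pendant –CHO: carbonyl C bonded to C and H → aldehyde.
  CH(OH): –OH on an sp³ carbon → alcohol (secondary).
  CH2OCH2: C–O–C with sp³ carbons on both sides and no adjacent C=O → ether.
  CH(OH): –OH on an sp³ carbon → alcohol (secondary).
  CH(CH2OH): pendant –CH2OH on an sp³ backbone C → alcohol.
  CH(CH2OH): pendant –CH2OH on an sp³ backbone C → alcohol.
  C6H4: para-disubstituted benzene ring → arene.
  CH(COOH): pendant –COOH: carbonyl C bonded to C and –OH → carboxylic acid.
  CH(OCH3): pendant –OCH3: C–O–C with sp³ C, no adjacent C=O → ether.
  CH(OH): –OH on an sp³ carbon → alcohol (secondary).
  CH2OCH2: C–O–C with sp³ carbons on both sides and no adjacent C=O → ether.
  CH(NHCOCH3): pendant –NHC(=O)CH3: N bonded to a carbonyl → amide (not amine).
  CONH2: –C(=O)NH2: carbonyl C bonded to C and to N → amide (the N is not a separate amine).
Ether appears at: CH2OCH2, CH(OCH3), CH2OCH2 → 3.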